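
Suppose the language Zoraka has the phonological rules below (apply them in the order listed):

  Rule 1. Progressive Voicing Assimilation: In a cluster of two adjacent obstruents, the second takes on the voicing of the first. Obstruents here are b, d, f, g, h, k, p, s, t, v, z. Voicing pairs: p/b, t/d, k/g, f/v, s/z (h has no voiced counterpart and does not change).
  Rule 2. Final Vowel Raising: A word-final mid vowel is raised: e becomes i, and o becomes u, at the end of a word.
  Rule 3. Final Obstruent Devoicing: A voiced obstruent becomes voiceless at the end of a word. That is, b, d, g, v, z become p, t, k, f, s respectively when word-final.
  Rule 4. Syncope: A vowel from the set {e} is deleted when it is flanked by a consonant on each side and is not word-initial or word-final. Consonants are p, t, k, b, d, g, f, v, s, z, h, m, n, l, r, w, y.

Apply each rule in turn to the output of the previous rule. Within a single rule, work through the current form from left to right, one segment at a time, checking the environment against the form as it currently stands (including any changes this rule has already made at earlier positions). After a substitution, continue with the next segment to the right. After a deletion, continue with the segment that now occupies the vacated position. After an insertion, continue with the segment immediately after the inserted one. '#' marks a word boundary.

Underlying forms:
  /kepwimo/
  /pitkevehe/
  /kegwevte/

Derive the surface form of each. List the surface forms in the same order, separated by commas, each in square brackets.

[kpwimu], [pitkvhi], [kgwvdi]

/kepwimo/:
  Rule 1 Progressive Voicing Assimilation: no change — [kepwimo]
  Rule 2 Final Vowel Raising: [kepwimo] → [kepwimu]
  Rule 3 Final Obstruent Devoicing: no change — [kepwimu]
  Rule 4 Syncope: [kepwimu] → [kpwimu]
/pitkevehe/:
  Rule 1 Progressive Voicing Assimilation: no change — [pitkevehe]
  Rule 2 Final Vowel Raising: [pitkevehe] → [pitkevehi]
  Rule 3 Final Obstruent Devoicing: no change — [pitkevehi]
  Rule 4 Syncope: [pitkevehi] → [pitkvhi]
/kegwevte/:
  Rule 1 Progressive Voicing Assimilation: [kegwevte] → [kegwevde]
  Rule 2 Final Vowel Raising: [kegwevde] → [kegwevdi]
  Rule 3 Final Obstruent Devoicing: no change — [kegwevdi]
  Rule 4 Syncope: [kegwevdi] → [kgwvdi]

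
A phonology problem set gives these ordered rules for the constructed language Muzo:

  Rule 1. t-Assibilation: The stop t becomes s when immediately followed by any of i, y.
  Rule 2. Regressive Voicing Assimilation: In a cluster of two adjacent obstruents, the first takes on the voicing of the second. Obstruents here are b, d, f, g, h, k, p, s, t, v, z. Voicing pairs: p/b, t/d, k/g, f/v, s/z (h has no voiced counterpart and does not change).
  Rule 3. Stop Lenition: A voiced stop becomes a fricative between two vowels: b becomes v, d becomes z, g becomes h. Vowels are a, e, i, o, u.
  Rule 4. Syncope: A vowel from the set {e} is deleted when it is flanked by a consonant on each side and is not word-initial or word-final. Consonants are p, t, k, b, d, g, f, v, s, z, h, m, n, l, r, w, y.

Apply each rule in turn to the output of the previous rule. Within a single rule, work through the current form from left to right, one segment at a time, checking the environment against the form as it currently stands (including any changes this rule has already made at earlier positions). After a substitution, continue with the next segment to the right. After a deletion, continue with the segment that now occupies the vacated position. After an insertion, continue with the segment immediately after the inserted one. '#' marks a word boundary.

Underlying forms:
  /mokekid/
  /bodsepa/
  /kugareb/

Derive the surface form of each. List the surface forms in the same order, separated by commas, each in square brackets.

[mokkid], [botspa], [kuharb]

/mokekid/:
  Rule 1 t-Assibilation: no change — [mokekid]
  Rule 2 Regressive Voicing Assimilation: no change — [mokekid]
  Rule 3 Stop Lenition: no change — [mokekid]
  Rule 4 Syncope: [mokekid] → [mokkid]
/bodsepa/:
  Rule 1 t-Assibilation: no change — [bodsepa]
  Rule 2 Regressive Voicing Assimilation: [bodsepa] → [botsepa]
  Rule 3 Stop Lenition: no change — [botsepa]
  Rule 4 Syncope: [botsepa] → [botspa]
/kugareb/:
  Rule 1 t-Assibilation: no change — [kugareb]
  Rule 2 Regressive Voicing Assimilation: no change — [kugareb]
  Rule 3 Stop Lenition: [kugareb] → [kuhareb]
  Rule 4 Syncope: [kuhareb] → [kuharb]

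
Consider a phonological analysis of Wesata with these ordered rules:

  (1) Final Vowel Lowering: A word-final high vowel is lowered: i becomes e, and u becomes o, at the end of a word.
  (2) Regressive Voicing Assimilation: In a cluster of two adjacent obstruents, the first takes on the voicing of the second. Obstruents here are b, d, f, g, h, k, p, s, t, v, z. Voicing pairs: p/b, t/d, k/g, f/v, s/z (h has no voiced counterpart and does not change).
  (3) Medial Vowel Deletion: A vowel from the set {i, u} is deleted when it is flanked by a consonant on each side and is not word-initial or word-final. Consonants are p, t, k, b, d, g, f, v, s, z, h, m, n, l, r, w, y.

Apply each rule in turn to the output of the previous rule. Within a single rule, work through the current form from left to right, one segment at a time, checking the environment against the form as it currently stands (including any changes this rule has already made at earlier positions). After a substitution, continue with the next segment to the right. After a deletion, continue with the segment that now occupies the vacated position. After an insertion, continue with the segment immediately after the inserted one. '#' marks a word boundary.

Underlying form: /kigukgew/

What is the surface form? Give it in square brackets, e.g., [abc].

[kgggew]

(1) Final Vowel Lowering: no change — [kigukgew]
(2) Regressive Voicing Assimilation: [kigukgew] → [kiguggew]
(3) Medial Vowel Deletion: [kiguggew] → [kgggew]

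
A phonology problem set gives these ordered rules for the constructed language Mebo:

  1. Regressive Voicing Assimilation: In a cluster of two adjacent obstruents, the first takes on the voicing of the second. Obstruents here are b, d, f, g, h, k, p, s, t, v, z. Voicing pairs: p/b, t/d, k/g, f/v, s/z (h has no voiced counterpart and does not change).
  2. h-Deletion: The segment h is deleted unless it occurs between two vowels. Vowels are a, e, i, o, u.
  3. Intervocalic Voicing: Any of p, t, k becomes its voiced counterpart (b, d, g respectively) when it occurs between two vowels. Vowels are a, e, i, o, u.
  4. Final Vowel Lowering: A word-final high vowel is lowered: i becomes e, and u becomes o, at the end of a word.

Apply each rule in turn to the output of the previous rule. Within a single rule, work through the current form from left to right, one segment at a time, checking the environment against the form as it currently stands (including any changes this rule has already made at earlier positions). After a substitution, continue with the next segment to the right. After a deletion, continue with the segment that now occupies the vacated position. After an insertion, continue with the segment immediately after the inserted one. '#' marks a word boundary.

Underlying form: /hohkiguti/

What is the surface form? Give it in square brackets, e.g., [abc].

1 Regressive Voicing Assimilation: no change — [hohkiguti]
2 h-Deletion: [hohkiguti] → [okiguti]
3 Intervocalic Voicing: [okiguti] → [ogigudi]
4 Final Vowel Lowering: [ogigudi] → [ogigude]

[ogigude]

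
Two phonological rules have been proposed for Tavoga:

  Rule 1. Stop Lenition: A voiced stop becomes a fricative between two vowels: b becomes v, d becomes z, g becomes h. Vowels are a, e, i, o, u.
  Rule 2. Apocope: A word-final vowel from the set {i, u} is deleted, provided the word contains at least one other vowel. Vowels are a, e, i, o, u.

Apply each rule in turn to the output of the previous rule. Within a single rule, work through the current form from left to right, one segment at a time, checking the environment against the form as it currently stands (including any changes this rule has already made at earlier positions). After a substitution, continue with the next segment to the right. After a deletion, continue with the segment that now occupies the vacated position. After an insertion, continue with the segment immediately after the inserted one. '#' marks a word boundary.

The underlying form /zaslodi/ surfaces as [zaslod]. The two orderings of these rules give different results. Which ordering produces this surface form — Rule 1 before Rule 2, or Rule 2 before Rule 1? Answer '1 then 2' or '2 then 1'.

2 then 1

Order 1 then 2:
  1 Stop Lenition: [zaslodi] → [zaslozi]
  2 Apocope: [zaslozi] → [zasloz]
  result: [zasloz]
Order 2 then 1:
  2 Apocope: [zaslodi] → [zaslod]
  1 Stop Lenition: no change — [zaslod]
  result: [zaslod]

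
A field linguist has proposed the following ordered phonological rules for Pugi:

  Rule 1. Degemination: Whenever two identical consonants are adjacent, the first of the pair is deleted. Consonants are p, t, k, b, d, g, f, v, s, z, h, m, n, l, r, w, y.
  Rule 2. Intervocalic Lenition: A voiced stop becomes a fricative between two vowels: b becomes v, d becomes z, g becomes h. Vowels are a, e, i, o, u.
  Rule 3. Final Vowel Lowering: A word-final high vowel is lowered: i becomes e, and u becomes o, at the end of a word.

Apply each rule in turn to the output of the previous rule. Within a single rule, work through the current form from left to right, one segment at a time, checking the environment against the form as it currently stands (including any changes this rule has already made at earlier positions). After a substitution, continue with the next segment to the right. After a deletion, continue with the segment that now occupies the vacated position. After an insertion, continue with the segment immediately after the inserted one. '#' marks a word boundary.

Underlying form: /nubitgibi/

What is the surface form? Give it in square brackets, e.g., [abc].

[nuvitgive]

Rule 1 Degemination: no change — [nubitgibi]
Rule 2 Intervocalic Lenition: [nubitgibi] → [nuvitgivi]
Rule 3 Final Vowel Lowering: [nuvitgivi] → [nuvitgive]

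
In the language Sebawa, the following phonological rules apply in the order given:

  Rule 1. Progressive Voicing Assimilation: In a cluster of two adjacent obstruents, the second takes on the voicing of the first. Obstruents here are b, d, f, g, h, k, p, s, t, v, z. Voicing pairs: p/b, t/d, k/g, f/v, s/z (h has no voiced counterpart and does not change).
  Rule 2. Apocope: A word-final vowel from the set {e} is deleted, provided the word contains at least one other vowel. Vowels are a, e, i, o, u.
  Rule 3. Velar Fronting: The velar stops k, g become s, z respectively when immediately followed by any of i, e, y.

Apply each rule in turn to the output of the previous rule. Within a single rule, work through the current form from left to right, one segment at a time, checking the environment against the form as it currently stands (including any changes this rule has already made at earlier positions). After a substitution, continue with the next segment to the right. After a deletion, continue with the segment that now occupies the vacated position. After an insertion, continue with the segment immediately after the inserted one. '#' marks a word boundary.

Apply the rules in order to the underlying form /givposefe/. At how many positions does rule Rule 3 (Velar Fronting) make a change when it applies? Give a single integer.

Rule 1 Progressive Voicing Assimilation: [givposefe] → [givbosefe]
Rule 2 Apocope: [givbosefe] → [givbosef]
Rule 3 Velar Fronting: [givbosef] → [zivbosef]
Rule Rule 3 changed 1 position(s).

1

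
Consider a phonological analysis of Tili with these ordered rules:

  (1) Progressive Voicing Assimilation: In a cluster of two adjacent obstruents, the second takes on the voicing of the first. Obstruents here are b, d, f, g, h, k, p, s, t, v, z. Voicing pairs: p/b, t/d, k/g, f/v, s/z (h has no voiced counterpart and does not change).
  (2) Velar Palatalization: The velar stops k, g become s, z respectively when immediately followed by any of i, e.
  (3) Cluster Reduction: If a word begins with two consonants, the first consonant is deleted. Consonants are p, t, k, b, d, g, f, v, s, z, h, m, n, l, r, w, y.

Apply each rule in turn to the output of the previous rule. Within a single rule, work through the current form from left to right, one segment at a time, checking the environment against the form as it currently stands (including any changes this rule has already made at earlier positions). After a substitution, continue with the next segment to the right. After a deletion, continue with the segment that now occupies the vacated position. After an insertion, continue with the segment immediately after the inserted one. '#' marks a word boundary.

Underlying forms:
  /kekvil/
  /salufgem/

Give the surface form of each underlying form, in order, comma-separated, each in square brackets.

[sekfil], [salufsem]

/kekvil/:
  (1) Progressive Voicing Assimilation: [kekvil] → [kekfil]
  (2) Velar Palatalization: [kekfil] → [sekfil]
  (3) Cluster Reduction: no change — [sekfil]
/salufgem/:
  (1) Progressive Voicing Assimilation: [salufgem] → [salufkem]
  (2) Velar Palatalization: [salufkem] → [salufsem]
  (3) Cluster Reduction: no change — [salufsem]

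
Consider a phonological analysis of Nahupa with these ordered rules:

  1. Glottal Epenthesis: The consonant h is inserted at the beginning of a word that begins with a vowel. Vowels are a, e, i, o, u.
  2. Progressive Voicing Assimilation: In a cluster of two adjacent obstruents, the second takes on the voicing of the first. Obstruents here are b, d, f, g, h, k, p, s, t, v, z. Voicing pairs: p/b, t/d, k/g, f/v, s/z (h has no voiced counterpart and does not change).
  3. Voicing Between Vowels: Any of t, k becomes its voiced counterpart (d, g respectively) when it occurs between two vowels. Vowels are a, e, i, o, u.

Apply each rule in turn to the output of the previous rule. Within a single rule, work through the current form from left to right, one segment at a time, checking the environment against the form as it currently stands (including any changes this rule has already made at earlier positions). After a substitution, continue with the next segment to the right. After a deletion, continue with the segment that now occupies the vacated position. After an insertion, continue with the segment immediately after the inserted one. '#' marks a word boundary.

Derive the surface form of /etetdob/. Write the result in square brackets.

[hedettob]

1 Glottal Epenthesis: [etetdob] → [hetetdob]
2 Progressive Voicing Assimilation: [hetetdob] → [hetettob]
3 Voicing Between Vowels: [hetettob] → [hedettob]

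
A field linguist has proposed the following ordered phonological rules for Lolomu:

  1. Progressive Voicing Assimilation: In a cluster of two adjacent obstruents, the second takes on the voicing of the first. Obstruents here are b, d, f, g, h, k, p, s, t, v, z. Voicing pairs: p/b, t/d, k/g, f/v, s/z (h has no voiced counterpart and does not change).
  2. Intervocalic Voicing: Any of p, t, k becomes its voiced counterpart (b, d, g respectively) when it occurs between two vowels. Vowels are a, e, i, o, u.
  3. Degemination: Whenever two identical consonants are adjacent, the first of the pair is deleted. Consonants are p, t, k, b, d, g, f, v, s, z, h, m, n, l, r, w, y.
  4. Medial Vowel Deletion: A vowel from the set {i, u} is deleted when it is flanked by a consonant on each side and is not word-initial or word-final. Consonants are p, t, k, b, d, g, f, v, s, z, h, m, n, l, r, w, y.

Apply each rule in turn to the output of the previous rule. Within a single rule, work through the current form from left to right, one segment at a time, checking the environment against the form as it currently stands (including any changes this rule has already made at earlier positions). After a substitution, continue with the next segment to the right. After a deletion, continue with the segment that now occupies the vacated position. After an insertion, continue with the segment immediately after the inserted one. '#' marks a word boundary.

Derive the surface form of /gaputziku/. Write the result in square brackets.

[gabtsgu]

1 Progressive Voicing Assimilation: [gaputziku] → [gaputsiku]
2 Intervocalic Voicing: [gaputsiku] → [gabutsigu]
3 Degemination: no change — [gabutsigu]
4 Medial Vowel Deletion: [gabutsigu] → [gabtsgu]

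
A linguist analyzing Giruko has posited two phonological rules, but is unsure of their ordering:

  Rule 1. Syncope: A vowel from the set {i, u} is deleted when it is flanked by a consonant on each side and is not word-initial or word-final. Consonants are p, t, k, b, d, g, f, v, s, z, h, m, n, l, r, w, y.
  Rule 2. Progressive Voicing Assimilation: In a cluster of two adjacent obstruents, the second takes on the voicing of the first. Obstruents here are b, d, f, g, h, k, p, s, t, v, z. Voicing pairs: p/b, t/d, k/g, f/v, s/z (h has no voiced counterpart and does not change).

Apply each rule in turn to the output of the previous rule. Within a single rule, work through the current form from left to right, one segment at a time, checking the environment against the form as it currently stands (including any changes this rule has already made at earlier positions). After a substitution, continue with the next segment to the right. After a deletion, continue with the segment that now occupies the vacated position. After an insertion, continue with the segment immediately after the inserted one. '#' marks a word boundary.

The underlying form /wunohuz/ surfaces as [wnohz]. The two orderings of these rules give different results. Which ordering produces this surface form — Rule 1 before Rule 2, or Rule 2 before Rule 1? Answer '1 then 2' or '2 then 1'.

2 then 1

Order 1 then 2:
  1 Syncope: [wunohuz] → [wnohz]
  2 Progressive Voicing Assimilation: [wnohz] → [wnohs]
  result: [wnohs]
Order 2 then 1:
  2 Progressive Voicing Assimilation: no change — [wunohuz]
  1 Syncope: [wunohuz] → [wnohz]
  result: [wnohz]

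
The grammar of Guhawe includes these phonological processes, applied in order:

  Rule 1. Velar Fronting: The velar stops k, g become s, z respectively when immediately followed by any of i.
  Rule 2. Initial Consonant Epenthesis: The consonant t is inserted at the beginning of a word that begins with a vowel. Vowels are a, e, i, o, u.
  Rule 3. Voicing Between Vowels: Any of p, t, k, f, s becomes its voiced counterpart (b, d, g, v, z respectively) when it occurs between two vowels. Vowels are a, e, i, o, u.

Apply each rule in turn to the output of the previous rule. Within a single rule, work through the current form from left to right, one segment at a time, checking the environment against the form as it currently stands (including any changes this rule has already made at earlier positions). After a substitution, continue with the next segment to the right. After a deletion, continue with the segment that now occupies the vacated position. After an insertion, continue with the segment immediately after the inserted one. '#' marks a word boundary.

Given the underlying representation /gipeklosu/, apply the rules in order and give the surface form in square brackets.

Rule 1 Velar Fronting: [gipeklosu] → [zipeklosu]
Rule 2 Initial Consonant Epenthesis: no change — [zipeklosu]
Rule 3 Voicing Between Vowels: [zipeklosu] → [zibeklozu]

[zibeklozu]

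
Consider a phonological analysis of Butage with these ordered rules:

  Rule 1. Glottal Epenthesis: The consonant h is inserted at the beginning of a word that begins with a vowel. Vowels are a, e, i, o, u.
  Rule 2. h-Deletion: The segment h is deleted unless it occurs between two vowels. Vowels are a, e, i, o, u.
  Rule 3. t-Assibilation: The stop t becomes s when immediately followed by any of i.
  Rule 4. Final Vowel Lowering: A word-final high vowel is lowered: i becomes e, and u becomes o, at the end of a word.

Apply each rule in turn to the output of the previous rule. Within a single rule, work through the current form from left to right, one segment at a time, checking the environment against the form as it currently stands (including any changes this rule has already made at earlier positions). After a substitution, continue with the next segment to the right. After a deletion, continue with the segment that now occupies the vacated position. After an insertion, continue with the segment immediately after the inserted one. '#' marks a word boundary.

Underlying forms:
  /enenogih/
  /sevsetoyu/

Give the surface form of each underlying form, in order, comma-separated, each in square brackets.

[enenoge], [sevsetoyo]

/enenogih/:
  Rule 1 Glottal Epenthesis: [enenogih] → [henenogih]
  Rule 2 h-Deletion: [henenogih] → [enenogi]
  Rule 3 t-Assibilation: no change — [enenogi]
  Rule 4 Final Vowel Lowering: [enenogi] → [enenoge]
/sevsetoyu/:
  Rule 1 Glottal Epenthesis: no change — [sevsetoyu]
  Rule 2 h-Deletion: no change — [sevsetoyu]
  Rule 3 t-Assibilation: no change — [sevsetoyu]
  Rule 4 Final Vowel Lowering: [sevsetoyu] → [sevsetoyo]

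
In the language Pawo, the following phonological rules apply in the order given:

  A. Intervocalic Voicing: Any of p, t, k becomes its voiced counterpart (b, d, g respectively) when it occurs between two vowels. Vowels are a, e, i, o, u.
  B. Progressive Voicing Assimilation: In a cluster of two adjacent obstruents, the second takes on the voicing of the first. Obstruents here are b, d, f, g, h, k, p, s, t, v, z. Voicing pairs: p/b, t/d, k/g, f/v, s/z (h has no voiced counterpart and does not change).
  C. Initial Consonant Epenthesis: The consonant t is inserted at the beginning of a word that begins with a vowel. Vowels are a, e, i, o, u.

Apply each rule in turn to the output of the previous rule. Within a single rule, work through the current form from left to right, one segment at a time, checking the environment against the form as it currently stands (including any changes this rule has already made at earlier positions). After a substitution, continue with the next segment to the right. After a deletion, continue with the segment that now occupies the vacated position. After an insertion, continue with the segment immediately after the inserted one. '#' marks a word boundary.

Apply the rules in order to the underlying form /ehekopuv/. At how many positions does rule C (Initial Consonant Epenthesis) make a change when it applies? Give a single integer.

1

A Intervocalic Voicing: [ehekopuv] → [ehegobuv]
B Progressive Voicing Assimilation: no change — [ehegobuv]
C Initial Consonant Epenthesis: [ehegobuv] → [tehegobuv]
Rule C changed 1 position(s).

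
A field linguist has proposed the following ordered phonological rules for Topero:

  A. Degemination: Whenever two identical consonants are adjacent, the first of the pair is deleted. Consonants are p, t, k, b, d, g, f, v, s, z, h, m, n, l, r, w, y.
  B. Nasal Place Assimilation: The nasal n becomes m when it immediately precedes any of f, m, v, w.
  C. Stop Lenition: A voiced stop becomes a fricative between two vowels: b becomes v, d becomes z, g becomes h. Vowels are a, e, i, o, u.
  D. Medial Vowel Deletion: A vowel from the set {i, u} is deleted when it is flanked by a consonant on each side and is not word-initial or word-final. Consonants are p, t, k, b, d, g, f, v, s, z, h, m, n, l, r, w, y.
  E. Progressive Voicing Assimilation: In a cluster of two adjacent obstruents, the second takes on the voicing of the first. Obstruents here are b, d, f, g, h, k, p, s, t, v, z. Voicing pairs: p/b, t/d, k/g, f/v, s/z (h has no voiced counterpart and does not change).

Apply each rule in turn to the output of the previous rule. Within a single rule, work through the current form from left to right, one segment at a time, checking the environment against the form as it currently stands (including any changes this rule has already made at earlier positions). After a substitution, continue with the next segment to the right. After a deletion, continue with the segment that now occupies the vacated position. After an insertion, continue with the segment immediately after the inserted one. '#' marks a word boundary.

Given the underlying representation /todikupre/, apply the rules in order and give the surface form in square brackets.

[tozgbre]

A Degemination: no change — [todikupre]
B Nasal Place Assimilation: no change — [todikupre]
C Stop Lenition: [todikupre] → [tozikupre]
D Medial Vowel Deletion: [tozikupre] → [tozkpre]
E Progressive Voicing Assimilation: [tozkpre] → [tozgbre]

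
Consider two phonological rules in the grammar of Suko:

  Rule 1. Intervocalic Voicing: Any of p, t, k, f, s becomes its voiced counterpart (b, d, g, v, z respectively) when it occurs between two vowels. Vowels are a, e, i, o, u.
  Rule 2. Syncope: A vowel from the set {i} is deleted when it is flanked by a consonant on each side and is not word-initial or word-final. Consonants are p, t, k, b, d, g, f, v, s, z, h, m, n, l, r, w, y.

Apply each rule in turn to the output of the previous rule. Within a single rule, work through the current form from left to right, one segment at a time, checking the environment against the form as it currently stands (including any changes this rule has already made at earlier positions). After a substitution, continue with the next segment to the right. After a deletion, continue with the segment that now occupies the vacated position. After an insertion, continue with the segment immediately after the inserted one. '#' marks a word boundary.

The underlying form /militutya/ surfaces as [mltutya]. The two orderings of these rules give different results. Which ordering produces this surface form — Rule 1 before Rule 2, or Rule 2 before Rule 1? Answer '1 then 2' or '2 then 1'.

2 then 1

Order 1 then 2:
  1 Intervocalic Voicing: [militutya] → [milidutya]
  2 Syncope: [milidutya] → [mldutya]
  result: [mldutya]
Order 2 then 1:
  2 Syncope: [militutya] → [mltutya]
  1 Intervocalic Voicing: no change — [mltutya]
  result: [mltutya]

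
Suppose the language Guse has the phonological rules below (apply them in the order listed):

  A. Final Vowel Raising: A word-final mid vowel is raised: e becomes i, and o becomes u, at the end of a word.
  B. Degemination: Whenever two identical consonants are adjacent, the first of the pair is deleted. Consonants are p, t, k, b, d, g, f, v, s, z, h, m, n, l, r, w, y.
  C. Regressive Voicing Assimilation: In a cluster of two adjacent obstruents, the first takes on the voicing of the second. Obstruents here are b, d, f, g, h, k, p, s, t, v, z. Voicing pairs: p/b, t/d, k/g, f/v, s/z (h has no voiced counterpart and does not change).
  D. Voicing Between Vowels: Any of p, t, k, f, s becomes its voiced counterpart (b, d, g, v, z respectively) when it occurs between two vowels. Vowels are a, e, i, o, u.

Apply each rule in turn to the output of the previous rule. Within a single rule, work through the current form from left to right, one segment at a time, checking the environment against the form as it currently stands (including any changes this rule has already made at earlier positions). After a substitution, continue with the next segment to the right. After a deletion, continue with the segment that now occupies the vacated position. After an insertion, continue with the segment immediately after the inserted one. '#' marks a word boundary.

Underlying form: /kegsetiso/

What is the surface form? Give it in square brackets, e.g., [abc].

A Final Vowel Raising: [kegsetiso] → [kegsetisu]
B Degemination: no change — [kegsetisu]
C Regressive Voicing Assimilation: [kegsetisu] → [keksetisu]
D Voicing Between Vowels: [keksetisu] → [keksedizu]

[keksedizu]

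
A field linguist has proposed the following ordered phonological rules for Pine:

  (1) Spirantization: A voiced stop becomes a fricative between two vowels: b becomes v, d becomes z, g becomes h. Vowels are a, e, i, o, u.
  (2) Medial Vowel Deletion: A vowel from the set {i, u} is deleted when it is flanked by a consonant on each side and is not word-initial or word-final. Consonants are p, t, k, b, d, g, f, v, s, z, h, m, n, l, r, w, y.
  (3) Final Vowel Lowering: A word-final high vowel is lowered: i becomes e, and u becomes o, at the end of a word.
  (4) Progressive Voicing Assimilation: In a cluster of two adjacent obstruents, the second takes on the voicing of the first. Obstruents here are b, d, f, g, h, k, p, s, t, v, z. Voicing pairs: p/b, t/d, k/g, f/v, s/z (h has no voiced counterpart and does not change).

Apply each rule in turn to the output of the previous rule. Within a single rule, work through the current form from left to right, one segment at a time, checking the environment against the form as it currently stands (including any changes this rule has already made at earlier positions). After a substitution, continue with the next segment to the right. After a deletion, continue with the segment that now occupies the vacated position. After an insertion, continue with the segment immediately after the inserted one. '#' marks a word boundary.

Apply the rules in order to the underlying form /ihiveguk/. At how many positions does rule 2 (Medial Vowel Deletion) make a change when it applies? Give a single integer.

(1) Spirantization: [ihiveguk] → [ihivehuk]
(2) Medial Vowel Deletion: [ihivehuk] → [ihvehk]
(3) Final Vowel Lowering: no change — [ihvehk]
(4) Progressive Voicing Assimilation: [ihvehk] → [ihfehk]
Rule 2 changed 2 position(s).

2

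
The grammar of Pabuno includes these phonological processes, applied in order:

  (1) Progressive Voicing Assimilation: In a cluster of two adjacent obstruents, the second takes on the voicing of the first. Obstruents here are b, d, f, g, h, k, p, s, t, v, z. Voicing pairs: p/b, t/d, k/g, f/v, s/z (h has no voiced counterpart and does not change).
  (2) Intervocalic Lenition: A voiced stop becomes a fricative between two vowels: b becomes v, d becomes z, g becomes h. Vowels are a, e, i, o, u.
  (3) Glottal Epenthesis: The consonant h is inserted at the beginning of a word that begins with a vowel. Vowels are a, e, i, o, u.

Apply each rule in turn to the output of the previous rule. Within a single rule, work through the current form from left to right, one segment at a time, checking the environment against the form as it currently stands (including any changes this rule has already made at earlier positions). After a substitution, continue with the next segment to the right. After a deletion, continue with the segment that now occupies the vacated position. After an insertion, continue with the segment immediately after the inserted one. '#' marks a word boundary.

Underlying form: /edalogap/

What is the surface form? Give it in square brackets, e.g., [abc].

(1) Progressive Voicing Assimilation: no change — [edalogap]
(2) Intervocalic Lenition: [edalogap] → [ezalohap]
(3) Glottal Epenthesis: [ezalohap] → [hezalohap]

[hezalohap]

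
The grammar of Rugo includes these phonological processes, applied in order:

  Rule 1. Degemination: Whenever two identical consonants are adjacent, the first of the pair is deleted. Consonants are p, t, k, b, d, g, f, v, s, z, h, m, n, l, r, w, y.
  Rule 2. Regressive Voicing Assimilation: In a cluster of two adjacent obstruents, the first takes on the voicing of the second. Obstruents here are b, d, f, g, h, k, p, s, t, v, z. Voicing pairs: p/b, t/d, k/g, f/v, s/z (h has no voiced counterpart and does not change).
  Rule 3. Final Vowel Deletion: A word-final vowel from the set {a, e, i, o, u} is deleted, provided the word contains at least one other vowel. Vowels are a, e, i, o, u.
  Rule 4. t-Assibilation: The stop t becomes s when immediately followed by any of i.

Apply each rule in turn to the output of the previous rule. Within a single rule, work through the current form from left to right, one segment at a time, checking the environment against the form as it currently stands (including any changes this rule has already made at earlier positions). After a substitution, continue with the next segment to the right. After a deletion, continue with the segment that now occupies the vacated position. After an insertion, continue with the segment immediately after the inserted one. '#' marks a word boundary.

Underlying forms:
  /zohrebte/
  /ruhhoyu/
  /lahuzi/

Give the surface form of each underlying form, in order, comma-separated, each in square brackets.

[zohrept], [ruhoy], [lahuz]

/zohrebte/:
  Rule 1 Degemination: no change — [zohrebte]
  Rule 2 Regressive Voicing Assimilation: [zohrebte] → [zohrepte]
  Rule 3 Final Vowel Deletion: [zohrepte] → [zohrept]
  Rule 4 t-Assibilation: no change — [zohrept]
/ruhhoyu/:
  Rule 1 Degemination: [ruhhoyu] → [ruhoyu]
  Rule 2 Regressive Voicing Assimilation: no change — [ruhoyu]
  Rule 3 Final Vowel Deletion: [ruhoyu] → [ruhoy]
  Rule 4 t-Assibilation: no change — [ruhoy]
/lahuzi/:
  Rule 1 Degemination: no change — [lahuzi]
  Rule 2 Regressive Voicing Assimilation: no change — [lahuzi]
  Rule 3 Final Vowel Deletion: [lahuzi] → [lahuz]
  Rule 4 t-Assibilation: no change — [lahuz]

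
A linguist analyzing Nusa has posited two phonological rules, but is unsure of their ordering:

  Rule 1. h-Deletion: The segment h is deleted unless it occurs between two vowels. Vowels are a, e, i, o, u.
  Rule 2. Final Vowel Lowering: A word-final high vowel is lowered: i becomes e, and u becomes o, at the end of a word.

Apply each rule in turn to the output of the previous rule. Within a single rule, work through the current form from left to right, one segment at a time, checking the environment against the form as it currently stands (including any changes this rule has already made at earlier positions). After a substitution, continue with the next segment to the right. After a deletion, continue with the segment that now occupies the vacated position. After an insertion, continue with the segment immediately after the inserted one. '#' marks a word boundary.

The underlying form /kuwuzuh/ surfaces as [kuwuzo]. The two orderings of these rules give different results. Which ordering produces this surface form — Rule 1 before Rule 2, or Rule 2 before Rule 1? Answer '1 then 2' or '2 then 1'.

Order 1 then 2:
  1 h-Deletion: [kuwuzuh] → [kuwuzu]
  2 Final Vowel Lowering: [kuwuzu] → [kuwuzo]
  result: [kuwuzo]
Order 2 then 1:
  2 Final Vowel Lowering: no change — [kuwuzuh]
  1 h-Deletion: [kuwuzuh] → [kuwuzu]
  result: [kuwuzu]

1 then 2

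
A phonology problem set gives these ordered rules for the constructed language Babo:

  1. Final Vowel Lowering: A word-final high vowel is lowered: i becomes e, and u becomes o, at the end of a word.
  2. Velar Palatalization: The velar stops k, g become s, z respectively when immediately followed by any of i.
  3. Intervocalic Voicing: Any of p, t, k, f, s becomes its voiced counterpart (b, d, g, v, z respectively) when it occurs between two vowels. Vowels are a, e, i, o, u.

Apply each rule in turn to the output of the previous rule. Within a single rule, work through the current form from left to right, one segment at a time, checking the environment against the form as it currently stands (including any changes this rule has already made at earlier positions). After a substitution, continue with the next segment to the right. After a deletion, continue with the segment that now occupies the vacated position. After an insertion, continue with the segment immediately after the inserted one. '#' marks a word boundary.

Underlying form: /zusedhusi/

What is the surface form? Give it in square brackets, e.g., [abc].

[zuzedhuze]

1 Final Vowel Lowering: [zusedhusi] → [zusedhuse]
2 Velar Palatalization: no change — [zusedhuse]
3 Intervocalic Voicing: [zusedhuse] → [zuzedhuze]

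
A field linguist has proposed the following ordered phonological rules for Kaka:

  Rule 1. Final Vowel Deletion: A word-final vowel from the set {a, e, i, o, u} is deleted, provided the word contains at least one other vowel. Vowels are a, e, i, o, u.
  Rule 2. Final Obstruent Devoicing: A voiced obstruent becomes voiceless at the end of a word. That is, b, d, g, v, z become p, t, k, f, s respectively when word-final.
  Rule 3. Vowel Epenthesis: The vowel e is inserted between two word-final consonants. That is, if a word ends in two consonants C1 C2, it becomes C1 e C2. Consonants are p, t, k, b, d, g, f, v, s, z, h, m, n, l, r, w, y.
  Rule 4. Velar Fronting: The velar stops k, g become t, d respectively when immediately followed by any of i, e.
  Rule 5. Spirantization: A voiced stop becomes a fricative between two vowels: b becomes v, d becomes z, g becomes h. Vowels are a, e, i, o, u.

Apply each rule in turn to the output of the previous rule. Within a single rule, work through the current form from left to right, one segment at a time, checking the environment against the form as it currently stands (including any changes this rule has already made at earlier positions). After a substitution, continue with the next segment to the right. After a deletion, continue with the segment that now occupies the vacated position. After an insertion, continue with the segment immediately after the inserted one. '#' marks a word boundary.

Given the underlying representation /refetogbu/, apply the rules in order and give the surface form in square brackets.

[refetozep]

Rule 1 Final Vowel Deletion: [refetogbu] → [refetogb]
Rule 2 Final Obstruent Devoicing: [refetogb] → [refetogp]
Rule 3 Vowel Epenthesis: [refetogp] → [refetogep]
Rule 4 Velar Fronting: [refetogep] → [refetodep]
Rule 5 Spirantization: [refetodep] → [refetozep]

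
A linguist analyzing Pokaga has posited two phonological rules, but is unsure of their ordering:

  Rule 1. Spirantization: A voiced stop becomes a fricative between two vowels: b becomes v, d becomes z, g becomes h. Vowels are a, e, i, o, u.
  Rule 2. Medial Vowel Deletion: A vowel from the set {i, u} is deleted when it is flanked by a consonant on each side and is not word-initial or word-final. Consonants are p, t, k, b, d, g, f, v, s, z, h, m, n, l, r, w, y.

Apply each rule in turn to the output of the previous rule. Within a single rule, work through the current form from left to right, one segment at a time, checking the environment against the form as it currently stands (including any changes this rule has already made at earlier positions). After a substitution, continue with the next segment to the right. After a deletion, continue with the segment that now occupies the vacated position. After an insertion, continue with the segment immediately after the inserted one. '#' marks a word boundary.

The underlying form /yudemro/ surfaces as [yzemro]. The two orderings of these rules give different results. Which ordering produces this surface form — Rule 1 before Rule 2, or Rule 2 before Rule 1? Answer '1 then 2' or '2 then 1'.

1 then 2

Order 1 then 2:
  1 Spirantization: [yudemro] → [yuzemro]
  2 Medial Vowel Deletion: [yuzemro] → [yzemro]
  result: [yzemro]
Order 2 then 1:
  2 Medial Vowel Deletion: [yudemro] → [ydemro]
  1 Spirantization: no change — [ydemro]
  result: [ydemro]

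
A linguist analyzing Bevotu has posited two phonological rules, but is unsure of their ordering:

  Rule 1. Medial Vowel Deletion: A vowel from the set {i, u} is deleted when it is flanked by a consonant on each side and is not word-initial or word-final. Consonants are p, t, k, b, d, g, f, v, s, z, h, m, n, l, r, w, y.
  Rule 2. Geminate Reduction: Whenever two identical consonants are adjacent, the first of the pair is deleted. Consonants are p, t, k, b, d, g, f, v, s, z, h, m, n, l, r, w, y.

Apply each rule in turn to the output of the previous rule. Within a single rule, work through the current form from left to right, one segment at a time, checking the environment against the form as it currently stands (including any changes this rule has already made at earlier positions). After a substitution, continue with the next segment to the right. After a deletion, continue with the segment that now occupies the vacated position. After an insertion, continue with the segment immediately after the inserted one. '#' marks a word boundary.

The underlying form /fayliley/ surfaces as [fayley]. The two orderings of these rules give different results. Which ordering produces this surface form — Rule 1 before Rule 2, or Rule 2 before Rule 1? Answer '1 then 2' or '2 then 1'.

1 then 2

Order 1 then 2:
  1 Medial Vowel Deletion: [fayliley] → [faylley]
  2 Geminate Reduction: [faylley] → [fayley]
  result: [fayley]
Order 2 then 1:
  2 Geminate Reduction: no change — [fayliley]
  1 Medial Vowel Deletion: [fayliley] → [faylley]
  result: [faylley]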